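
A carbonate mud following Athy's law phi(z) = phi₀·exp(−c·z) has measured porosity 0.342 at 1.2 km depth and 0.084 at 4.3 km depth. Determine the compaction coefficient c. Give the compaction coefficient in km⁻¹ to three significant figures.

0.453 km⁻¹

Athy: phi(z) = phi₀ e^(−cz) ⇒ phi₁/phi₂ = e^{c(z₂−z₁)} ⇒ c = ln(phi₁/phi₂)/(z₂−z₁)
c = ln(0.342/0.084) / (4.3 − 1.2) = ln(4.071) / 3.1 = 1.4040 / 3.1 = 0.4529 km⁻¹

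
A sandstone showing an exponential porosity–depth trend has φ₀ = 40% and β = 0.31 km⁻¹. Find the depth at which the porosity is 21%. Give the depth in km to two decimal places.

Invert Athy's law: Z = ln(φ₀/φ) / β
Z = ln(0.4/0.21) / 0.31 = ln(1.905) / 0.31 = 0.6444 / 0.31 = 2.079 km

2.08 km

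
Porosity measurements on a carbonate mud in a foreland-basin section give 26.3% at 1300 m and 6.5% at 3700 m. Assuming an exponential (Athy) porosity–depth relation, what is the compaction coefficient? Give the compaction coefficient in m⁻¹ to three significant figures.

Working in km (1 km = 1000 m; c in km⁻¹ = c in m⁻¹ × 1000):
Athy: phi(z) = phi₀ e^(−cz) ⇒ phi₁/phi₂ = e^{c(z₂−z₁)} ⇒ c = ln(phi₁/phi₂)/(z₂−z₁)
c = ln(0.263/0.065) / (3.7 − 1.3) = ln(4.046) / 2.4 = 1.3978 / 2.4 = 0.5824 km⁻¹

0.000582 m⁻¹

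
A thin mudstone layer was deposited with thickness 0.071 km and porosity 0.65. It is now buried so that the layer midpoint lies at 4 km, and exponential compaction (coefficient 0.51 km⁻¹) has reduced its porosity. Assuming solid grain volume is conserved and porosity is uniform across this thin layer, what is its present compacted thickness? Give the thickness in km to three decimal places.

0.027 km

Porosity at 4 km: φ = 0.65·exp(−0.51×4) = 0.0845
Solid-volume conservation: h(1−φ) = h₀(1−φ₀) ⇒ h = h₀·(1−φ₀)/(1−φ)
h = 0.071 × (1 − 0.65)/(1 − 0.0845) = 0.071 × 0.3823 = 0.0271 km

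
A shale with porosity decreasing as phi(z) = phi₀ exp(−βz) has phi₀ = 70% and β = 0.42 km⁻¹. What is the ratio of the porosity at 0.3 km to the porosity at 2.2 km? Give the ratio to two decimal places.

2.22

phi(z₁)/phi(z₂) = e^(−β·z₁)/e^(−β·z₂) = e^{β(z₂−z₁)}
= exp(0.42 × 1.9) = exp(0.798) = 2.2211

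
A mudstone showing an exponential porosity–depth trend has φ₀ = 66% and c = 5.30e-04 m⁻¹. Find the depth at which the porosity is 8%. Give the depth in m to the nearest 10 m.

3980 m

Working in km (1 km = 1000 m; c in km⁻¹ = c in m⁻¹ × 1000):
Invert Athy's law: z = ln(φ₀/φ) / c
z = ln(0.66/0.08) / 0.53 = ln(8.25) / 0.53 = 2.1102 / 0.53 = 3.982 km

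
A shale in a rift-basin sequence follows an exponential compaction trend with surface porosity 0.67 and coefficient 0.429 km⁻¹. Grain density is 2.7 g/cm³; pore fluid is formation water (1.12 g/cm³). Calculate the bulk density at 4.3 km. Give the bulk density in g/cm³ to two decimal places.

Porosity at depth: n = 0.67·exp(−0.429×4.3) = 0.67×0.1581 = 0.1059
Bulk density: ρ_b = (1−n)ρ_g + n·ρ_f = 0.8941×2.7 + 0.1059×1.12
       = 2.414 + 0.119 = 2.533 g/cm³

2.53 g/cm³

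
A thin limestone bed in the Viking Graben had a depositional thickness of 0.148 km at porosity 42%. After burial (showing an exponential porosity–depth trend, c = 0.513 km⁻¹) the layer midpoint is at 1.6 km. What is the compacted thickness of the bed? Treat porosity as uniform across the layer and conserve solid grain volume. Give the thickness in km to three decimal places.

Porosity at 1.6 km: phi = 0.42·exp(−0.513×1.6) = 0.1848
Solid-volume conservation: h(1−phi) = h₀(1−phi₀) ⇒ h = h₀·(1−phi₀)/(1−phi)
h = 0.148 × (1 − 0.42)/(1 − 0.1848) = 0.148 × 0.7115 = 0.1053 km

0.105 km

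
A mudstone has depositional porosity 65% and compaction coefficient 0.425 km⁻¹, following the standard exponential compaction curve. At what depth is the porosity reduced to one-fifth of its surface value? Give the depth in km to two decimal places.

φ/φ₀ = 1/5 ⇒ exp(−c·z) = 1/5 ⇒ z = ln(5) / c
z = 1.6094 / 0.425 = 3.787 km

3.79 km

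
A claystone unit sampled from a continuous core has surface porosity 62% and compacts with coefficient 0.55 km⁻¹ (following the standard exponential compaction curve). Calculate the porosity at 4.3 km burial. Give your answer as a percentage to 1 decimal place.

phi = phi₀·exp(−β·Z) = 0.62 × exp(−0.55 × 4.3) = 0.62 × exp(−2.365)
  = 0.62 × 0.0939 = 0.0582

5.8%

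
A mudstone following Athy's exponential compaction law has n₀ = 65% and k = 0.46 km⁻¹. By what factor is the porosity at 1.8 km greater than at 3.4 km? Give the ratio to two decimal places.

2.09

n(d₁)/n(d₂) = e^(−k·d₁)/e^(−k·d₂) = e^{k(d₂−d₁)}
= exp(0.46 × 1.6) = exp(0.736) = 2.0876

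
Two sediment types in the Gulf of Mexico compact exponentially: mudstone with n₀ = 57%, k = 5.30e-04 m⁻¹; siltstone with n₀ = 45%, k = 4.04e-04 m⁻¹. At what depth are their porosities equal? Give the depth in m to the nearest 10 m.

1880 m

Working in km (1 km = 1000 m; k in km⁻¹ = k in m⁻¹ × 1000):
Set n₀ₐ e^(−kₐz) = n₀ᵦ e^(−kᵦz) ⇒ ln(n₀ₐ/n₀ᵦ) = (kₐ − kᵦ)·z
z = ln(0.57/0.45) / (0.53 − 0.404) = 0.2364 / 0.126 = 1.876 km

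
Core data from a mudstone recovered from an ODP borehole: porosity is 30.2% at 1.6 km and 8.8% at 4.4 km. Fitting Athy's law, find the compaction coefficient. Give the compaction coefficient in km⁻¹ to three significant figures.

Athy: n(Z) = n₀ e^(−cZ) ⇒ n₁/n₂ = e^{c(Z₂−Z₁)} ⇒ c = ln(n₁/n₂)/(Z₂−Z₁)
c = ln(0.302/0.088) / (4.4 − 1.6) = ln(3.432) / 2.8 = 1.2331 / 2.8 = 0.4404 km⁻¹

0.440 km⁻¹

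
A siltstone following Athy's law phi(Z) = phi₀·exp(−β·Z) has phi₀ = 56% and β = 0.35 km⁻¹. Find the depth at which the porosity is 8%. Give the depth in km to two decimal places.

5.56 km

Invert Athy's law: Z = ln(phi₀/phi) / β
Z = ln(0.56/0.08) / 0.35 = ln(7) / 0.35 = 1.9459 / 0.35 = 5.560 km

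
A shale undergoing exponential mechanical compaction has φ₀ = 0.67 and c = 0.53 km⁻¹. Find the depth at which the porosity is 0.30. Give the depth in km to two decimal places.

Invert Athy's law: d = ln(φ₀/φ) / c
d = ln(0.67/0.3) / 0.53 = ln(2.233) / 0.53 = 0.8035 / 0.53 = 1.516 km

1.52 km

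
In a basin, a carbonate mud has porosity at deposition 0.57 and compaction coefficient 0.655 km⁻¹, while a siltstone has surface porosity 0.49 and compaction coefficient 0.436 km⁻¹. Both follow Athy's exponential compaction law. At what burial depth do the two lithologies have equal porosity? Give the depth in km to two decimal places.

Set phi₀ₐ e^(−cₐZ) = phi₀ᵦ e^(−cᵦZ) ⇒ ln(phi₀ₐ/phi₀ᵦ) = (cₐ − cᵦ)·Z
Z = ln(0.57/0.49) / (0.655 − 0.436) = 0.1512 / 0.219 = 0.691 km

0.69 km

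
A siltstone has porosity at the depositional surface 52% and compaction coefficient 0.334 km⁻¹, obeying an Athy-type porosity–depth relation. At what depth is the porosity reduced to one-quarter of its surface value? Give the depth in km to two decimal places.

4.15 km

n/n₀ = 1/4 ⇒ exp(−k·z) = 1/4 ⇒ z = ln(4) / k
z = 1.3863 / 0.334 = 4.151 km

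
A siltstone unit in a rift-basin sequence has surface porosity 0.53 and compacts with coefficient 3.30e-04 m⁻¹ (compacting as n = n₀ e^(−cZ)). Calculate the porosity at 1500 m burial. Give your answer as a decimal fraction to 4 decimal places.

0.3231

Working in km (1 km = 1000 m; c in km⁻¹ = c in m⁻¹ × 1000):
n = n₀·exp(−c·Z) = 0.53 × exp(−0.33 × 1.5) = 0.53 × exp(−0.495)
  = 0.53 × 0.6096 = 0.3231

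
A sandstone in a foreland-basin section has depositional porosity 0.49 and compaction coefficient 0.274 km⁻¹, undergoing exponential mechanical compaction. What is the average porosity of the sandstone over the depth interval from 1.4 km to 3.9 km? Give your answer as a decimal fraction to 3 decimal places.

0.242

⟨φ⟩ = (1/(d₂−d₁)) ∫ φ₀ e^(−βd) dd = φ₀·(e^(−β·d₁) − e^(−β·d₂)) / (β·(d₂−d₁))
e^(−0.274×1.4) = 0.6814; e^(−0.274×3.9) = 0.3435
⟨φ⟩ = 0.49 × (0.6814 − 0.3435) / (0.274 × 2.5) = 0.49 × 0.4933 = 0.2417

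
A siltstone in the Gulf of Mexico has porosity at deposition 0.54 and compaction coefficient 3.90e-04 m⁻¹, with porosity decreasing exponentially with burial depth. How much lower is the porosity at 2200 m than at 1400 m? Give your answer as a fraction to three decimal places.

0.084

Working in km (1 km = 1000 m; k in km⁻¹ = k in m⁻¹ × 1000):
phi(1.4) = 0.54·e^(−0.39×1.4) = 0.3128
phi(2.2) = 0.54·e^(−0.39×2.2) = 0.2290
Δphi = 0.3128 − 0.2290 = 0.0838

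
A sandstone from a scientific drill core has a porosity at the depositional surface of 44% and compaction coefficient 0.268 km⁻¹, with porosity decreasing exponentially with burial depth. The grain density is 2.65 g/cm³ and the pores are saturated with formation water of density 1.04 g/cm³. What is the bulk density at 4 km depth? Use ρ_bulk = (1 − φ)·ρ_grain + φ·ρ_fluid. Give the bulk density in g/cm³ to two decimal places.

2.41 g/cm³

Porosity at depth: n = 0.44·exp(−0.268×4) = 0.44×0.3423 = 0.1506
Bulk density: ρ_b = (1−n)ρ_g + n·ρ_f = 0.8494×2.65 + 0.1506×1.04
       = 2.251 + 0.157 = 2.407 g/cm³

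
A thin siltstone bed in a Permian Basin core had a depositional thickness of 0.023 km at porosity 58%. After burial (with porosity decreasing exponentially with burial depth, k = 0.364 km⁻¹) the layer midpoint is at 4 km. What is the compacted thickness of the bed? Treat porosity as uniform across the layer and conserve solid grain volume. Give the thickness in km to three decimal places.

0.011 km

Porosity at 4 km: phi = 0.58·exp(−0.364×4) = 0.1352
Solid-volume conservation: h(1−phi) = h₀(1−phi₀) ⇒ h = h₀·(1−phi₀)/(1−phi)
h = 0.023 × (1 − 0.58)/(1 − 0.1352) = 0.023 × 0.4857 = 0.0112 km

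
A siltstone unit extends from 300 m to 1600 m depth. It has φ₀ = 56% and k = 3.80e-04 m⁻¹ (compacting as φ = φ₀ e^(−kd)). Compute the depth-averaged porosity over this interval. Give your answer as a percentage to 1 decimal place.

39.4%

Working in km (1 km = 1000 m; k in km⁻¹ = k in m⁻¹ × 1000):
⟨φ⟩ = (1/(d₂−d₁)) ∫ φ₀ e^(−kd) dd = φ₀·(e^(−k·d₁) − e^(−k·d₂)) / (k·(d₂−d₁))
e^(−0.38×0.3) = 0.8923; e^(−0.38×1.6) = 0.5444
⟨φ⟩ = 0.56 × (0.8923 − 0.5444) / (0.38 × 1.3) = 0.56 × 0.7041 = 0.3943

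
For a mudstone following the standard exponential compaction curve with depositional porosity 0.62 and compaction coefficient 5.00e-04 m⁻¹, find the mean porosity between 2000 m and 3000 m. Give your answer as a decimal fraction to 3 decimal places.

0.179

Working in km (1 km = 1000 m; k in km⁻¹ = k in m⁻¹ × 1000):
⟨φ⟩ = (1/(z₂−z₁)) ∫ φ₀ e^(−kz) dz = φ₀·(e^(−k·z₁) − e^(−k·z₂)) / (k·(z₂−z₁))
e^(−0.5×2) = 0.3679; e^(−0.5×3) = 0.2231
⟨φ⟩ = 0.62 × (0.3679 − 0.2231) / (0.5 × 1) = 0.62 × 0.2895 = 0.1795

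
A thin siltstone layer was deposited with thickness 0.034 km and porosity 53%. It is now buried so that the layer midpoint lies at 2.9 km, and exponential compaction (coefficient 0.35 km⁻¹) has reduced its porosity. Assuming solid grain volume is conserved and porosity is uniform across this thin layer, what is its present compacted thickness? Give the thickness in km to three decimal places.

Porosity at 2.9 km: φ = 0.53·exp(−0.35×2.9) = 0.1921
Solid-volume conservation: h(1−φ) = h₀(1−φ₀) ⇒ h = h₀·(1−φ₀)/(1−φ)
h = 0.034 × (1 − 0.53)/(1 − 0.1921) = 0.034 × 0.5817 = 0.0198 km

0.020 km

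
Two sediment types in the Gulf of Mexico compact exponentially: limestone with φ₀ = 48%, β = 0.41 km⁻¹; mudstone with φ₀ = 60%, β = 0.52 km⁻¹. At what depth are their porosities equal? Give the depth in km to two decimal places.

Set φ₀ₐ e^(−βₐZ) = φ₀ᵦ e^(−βᵦZ) ⇒ ln(φ₀ₐ/φ₀ᵦ) = (βₐ − βᵦ)·Z
Z = ln(0.48/0.6) / (0.41 − 0.52) = -0.2231 / -0.11 = 2.029 km

2.03 km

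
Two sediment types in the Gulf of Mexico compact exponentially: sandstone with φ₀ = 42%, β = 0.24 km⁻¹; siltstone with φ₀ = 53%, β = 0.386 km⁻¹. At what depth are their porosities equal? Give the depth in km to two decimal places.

1.59 km

Set φ₀ₐ e^(−βₐz) = φ₀ᵦ e^(−βᵦz) ⇒ ln(φ₀ₐ/φ₀ᵦ) = (βₐ − βᵦ)·z
z = ln(0.42/0.53) / (0.24 − 0.386) = -0.2326 / -0.146 = 1.593 km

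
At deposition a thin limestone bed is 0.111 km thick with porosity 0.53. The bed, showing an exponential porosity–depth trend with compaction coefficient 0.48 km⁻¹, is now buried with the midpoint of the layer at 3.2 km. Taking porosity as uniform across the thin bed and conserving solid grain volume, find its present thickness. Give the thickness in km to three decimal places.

0.059 km

Porosity at 3.2 km: n = 0.53·exp(−0.48×3.2) = 0.1141
Solid-volume conservation: h(1−n) = h₀(1−n₀) ⇒ h = h₀·(1−n₀)/(1−n)
h = 0.111 × (1 − 0.53)/(1 − 0.1141) = 0.111 × 0.5305 = 0.0589 km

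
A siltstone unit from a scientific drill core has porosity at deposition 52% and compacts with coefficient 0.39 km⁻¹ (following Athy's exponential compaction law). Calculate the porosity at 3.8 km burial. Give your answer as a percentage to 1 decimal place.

11.8%

phi = phi₀·exp(−β·d) = 0.52 × exp(−0.39 × 3.8) = 0.52 × exp(−1.482)
  = 0.52 × 0.2272 = 0.1181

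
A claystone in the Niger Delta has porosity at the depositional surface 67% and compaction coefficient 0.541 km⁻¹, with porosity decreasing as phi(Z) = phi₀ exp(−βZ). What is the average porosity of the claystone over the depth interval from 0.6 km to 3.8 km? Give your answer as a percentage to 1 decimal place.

23.0%

⟨phi⟩ = (1/(Z₂−Z₁)) ∫ phi₀ e^(−βZ) dZ = phi₀·(e^(−β·Z₁) − e^(−β·Z₂)) / (β·(Z₂−Z₁))
e^(−0.541×0.6) = 0.7228; e^(−0.541×3.8) = 0.1280
⟨phi⟩ = 0.67 × (0.7228 − 0.1280) / (0.541 × 3.2) = 0.67 × 0.3436 = 0.2302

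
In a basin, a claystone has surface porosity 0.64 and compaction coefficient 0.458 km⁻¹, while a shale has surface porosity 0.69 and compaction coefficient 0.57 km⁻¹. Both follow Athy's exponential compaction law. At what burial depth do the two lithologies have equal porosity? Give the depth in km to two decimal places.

Set phi₀ₐ e^(−cₐz) = phi₀ᵦ e^(−cᵦz) ⇒ ln(phi₀ₐ/phi₀ᵦ) = (cₐ − cᵦ)·z
z = ln(0.64/0.69) / (0.458 − 0.57) = -0.0752 / -0.112 = 0.672 km

0.67 km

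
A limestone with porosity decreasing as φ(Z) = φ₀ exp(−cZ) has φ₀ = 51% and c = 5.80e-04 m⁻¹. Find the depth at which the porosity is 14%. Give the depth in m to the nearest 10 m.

Working in km (1 km = 1000 m; c in km⁻¹ = c in m⁻¹ × 1000):
Invert Athy's law: Z = ln(φ₀/φ) / c
Z = ln(0.51/0.14) / 0.58 = ln(3.643) / 0.58 = 1.2928 / 0.58 = 2.229 km

2230 m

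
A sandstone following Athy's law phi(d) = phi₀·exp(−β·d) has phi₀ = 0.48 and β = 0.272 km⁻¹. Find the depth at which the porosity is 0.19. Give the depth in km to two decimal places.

3.41 km

Invert Athy's law: d = ln(phi₀/phi) / β
d = ln(0.48/0.19) / 0.272 = ln(2.526) / 0.272 = 0.9268 / 0.272 = 3.407 km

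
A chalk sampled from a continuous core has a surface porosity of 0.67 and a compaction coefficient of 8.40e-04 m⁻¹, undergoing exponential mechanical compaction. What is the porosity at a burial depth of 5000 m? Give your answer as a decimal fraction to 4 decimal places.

Working in km (1 km = 1000 m; k in km⁻¹ = k in m⁻¹ × 1000):
phi = phi₀·exp(−k·z) = 0.67 × exp(−0.84 × 5) = 0.67 × exp(−4.2)
  = 0.67 × 0.0150 = 0.0100

0.0100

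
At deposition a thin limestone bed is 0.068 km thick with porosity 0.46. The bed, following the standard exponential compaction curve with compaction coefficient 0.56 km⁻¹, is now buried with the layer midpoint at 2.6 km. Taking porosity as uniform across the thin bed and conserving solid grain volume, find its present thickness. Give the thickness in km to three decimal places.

0.041 km

Porosity at 2.6 km: φ = 0.46·exp(−0.56×2.6) = 0.1073
Solid-volume conservation: h(1−φ) = h₀(1−φ₀) ⇒ h = h₀·(1−φ₀)/(1−φ)
h = 0.068 × (1 − 0.46)/(1 − 0.1073) = 0.068 × 0.6049 = 0.0411 km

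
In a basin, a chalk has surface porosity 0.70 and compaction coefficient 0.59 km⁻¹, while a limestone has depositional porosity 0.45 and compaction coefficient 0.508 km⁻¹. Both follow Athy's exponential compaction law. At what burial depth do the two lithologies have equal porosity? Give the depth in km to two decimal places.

Set n₀ₐ e^(−kₐZ) = n₀ᵦ e^(−kᵦZ) ⇒ ln(n₀ₐ/n₀ᵦ) = (kₐ − kᵦ)·Z
Z = ln(0.7/0.45) / (0.59 − 0.508) = 0.4418 / 0.082 = 5.388 km

5.39 km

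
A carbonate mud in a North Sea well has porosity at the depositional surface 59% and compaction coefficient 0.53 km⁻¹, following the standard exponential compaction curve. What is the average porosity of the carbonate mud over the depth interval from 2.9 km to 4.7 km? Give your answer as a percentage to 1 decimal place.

⟨phi⟩ = (1/(d₂−d₁)) ∫ phi₀ e^(−cd) dd = phi₀·(e^(−c·d₁) − e^(−c·d₂)) / (c·(d₂−d₁))
e^(−0.53×2.9) = 0.2150; e^(−0.53×4.7) = 0.0828
⟨phi⟩ = 0.59 × (0.2150 − 0.0828) / (0.53 × 1.8) = 0.59 × 0.1386 = 0.0818

8.2%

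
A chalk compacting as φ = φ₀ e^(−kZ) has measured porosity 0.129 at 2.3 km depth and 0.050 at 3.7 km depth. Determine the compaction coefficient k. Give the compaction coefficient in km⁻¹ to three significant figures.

0.677 km⁻¹

Athy: φ(Z) = φ₀ e^(−kZ) ⇒ φ₁/φ₂ = e^{k(Z₂−Z₁)} ⇒ k = ln(φ₁/φ₂)/(Z₂−Z₁)
k = ln(0.129/0.05) / (3.7 − 2.3) = ln(2.58) / 1.4 = 0.9478 / 1.4 = 0.677 km⁻¹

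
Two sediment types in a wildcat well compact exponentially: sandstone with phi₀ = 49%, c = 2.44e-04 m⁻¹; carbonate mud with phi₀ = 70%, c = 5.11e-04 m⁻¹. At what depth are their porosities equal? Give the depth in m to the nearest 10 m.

Working in km (1 km = 1000 m; c in km⁻¹ = c in m⁻¹ × 1000):
Set phi₀ₐ e^(−cₐz) = phi₀ᵦ e^(−cᵦz) ⇒ ln(phi₀ₐ/phi₀ᵦ) = (cₐ − cᵦ)·z
z = ln(0.49/0.7) / (0.244 − 0.511) = -0.3567 / -0.267 = 1.336 km

1340 m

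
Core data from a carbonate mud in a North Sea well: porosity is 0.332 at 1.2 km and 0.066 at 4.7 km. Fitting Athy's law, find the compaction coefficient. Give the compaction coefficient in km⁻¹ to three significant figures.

Athy: φ(z) = φ₀ e^(−βz) ⇒ φ₁/φ₂ = e^{β(z₂−z₁)} ⇒ β = ln(φ₁/φ₂)/(z₂−z₁)
β = ln(0.332/0.066) / (4.7 − 1.2) = ln(5.03) / 3.5 = 1.6155 / 3.5 = 0.4616 km⁻¹

0.462 km⁻¹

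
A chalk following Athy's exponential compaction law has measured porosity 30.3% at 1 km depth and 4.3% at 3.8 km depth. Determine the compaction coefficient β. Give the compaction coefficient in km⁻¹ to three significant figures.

Athy: phi(Z) = phi₀ e^(−βZ) ⇒ phi₁/phi₂ = e^{β(Z₂−Z₁)} ⇒ β = ln(phi₁/phi₂)/(Z₂−Z₁)
β = ln(0.303/0.043) / (3.8 − 1) = ln(7.047) / 2.8 = 1.9525 / 2.8 = 0.6973 km⁻¹

0.697 km⁻¹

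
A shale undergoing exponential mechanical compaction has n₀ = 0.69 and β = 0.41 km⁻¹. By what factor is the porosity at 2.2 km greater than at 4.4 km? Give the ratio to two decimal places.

n(Z₁)/n(Z₂) = e^(−β·Z₁)/e^(−β·Z₂) = e^{β(Z₂−Z₁)}
= exp(0.41 × 2.2) = exp(0.902) = 2.4645

2.46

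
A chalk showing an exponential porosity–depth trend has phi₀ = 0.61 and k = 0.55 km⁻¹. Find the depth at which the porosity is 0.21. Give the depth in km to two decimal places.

Invert Athy's law: Z = ln(phi₀/phi) / k
Z = ln(0.61/0.21) / 0.55 = ln(2.905) / 0.55 = 1.0664 / 0.55 = 1.939 km

1.94 km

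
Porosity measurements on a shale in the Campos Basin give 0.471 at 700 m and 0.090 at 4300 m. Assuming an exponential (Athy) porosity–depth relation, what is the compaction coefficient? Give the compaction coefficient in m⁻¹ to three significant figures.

0.000460 m⁻¹

Working in km (1 km = 1000 m; c in km⁻¹ = c in m⁻¹ × 1000):
Athy: n(d) = n₀ e^(−cd) ⇒ n₁/n₂ = e^{c(d₂−d₁)} ⇒ c = ln(n₁/n₂)/(d₂−d₁)
c = ln(0.471/0.09) / (4.3 − 0.7) = ln(5.233) / 3.6 = 1.6550 / 3.6 = 0.4597 km⁻¹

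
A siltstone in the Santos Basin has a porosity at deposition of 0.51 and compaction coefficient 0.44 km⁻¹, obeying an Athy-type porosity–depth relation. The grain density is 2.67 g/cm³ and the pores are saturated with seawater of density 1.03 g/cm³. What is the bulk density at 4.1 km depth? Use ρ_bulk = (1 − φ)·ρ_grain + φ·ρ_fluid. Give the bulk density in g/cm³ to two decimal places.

Porosity at depth: φ = 0.51·exp(−0.44×4.1) = 0.51×0.1646 = 0.0840
Bulk density: ρ_b = (1−φ)ρ_g + φ·ρ_f = 0.9160×2.67 + 0.0840×1.03
       = 2.446 + 0.086 = 2.532 g/cm³

2.53 g/cm³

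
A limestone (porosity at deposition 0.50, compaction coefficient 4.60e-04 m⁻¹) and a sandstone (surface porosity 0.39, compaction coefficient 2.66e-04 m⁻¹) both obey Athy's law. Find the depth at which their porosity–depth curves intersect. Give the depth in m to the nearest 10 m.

Working in km (1 km = 1000 m; k in km⁻¹ = k in m⁻¹ × 1000):
Set φ₀ₐ e^(−kₐZ) = φ₀ᵦ e^(−kᵦZ) ⇒ ln(φ₀ₐ/φ₀ᵦ) = (kₐ − kᵦ)·Z
Z = ln(0.5/0.39) / (0.46 − 0.266) = 0.2485 / 0.194 = 1.281 km

1280 m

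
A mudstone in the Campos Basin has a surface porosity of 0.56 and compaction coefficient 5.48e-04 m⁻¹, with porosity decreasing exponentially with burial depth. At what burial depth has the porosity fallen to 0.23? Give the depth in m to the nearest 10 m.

1620 m

Working in km (1 km = 1000 m; k in km⁻¹ = k in m⁻¹ × 1000):
Invert Athy's law: Z = ln(n₀/n) / k
Z = ln(0.56/0.23) / 0.548 = ln(2.435) / 0.548 = 0.8899 / 0.548 = 1.624 km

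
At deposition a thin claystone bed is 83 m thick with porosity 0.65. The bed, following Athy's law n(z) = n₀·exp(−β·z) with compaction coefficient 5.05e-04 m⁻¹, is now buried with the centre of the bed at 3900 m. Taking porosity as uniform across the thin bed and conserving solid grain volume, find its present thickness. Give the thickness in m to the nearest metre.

Working in km (1 km = 1000 m; β in km⁻¹ = β in m⁻¹ × 1000):
Porosity at 3.9 km: n = 0.65·exp(−0.505×3.9) = 0.0907
Solid-volume conservation: h(1−n) = h₀(1−n₀) ⇒ h = h₀·(1−n₀)/(1−n)
h = 0.083 × (1 − 0.65)/(1 − 0.0907) = 0.083 × 0.3849 = 0.0319 km

32 m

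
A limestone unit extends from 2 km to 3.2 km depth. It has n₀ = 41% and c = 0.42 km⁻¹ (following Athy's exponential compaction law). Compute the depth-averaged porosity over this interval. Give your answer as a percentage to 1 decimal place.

⟨n⟩ = (1/(z₂−z₁)) ∫ n₀ e^(−cz) dz = n₀·(e^(−c·z₁) − e^(−c·z₂)) / (c·(z₂−z₁))
e^(−0.42×2) = 0.4317; e^(−0.42×3.2) = 0.2608
⟨n⟩ = 0.41 × (0.4317 − 0.2608) / (0.42 × 1.2) = 0.41 × 0.3391 = 0.1390

13.9%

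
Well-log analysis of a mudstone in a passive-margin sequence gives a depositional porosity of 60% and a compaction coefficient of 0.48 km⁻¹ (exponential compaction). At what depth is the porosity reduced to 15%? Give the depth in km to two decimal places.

2.89 km

Invert Athy's law: Z = ln(φ₀/φ) / k
Z = ln(0.6/0.15) / 0.48 = ln(4) / 0.48 = 1.3863 / 0.48 = 2.888 km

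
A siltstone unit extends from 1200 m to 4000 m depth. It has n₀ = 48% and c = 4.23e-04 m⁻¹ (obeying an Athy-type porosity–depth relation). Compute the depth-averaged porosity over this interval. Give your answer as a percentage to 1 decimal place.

Working in km (1 km = 1000 m; c in km⁻¹ = c in m⁻¹ × 1000):
⟨n⟩ = (1/(Z₂−Z₁)) ∫ n₀ e^(−cZ) dZ = n₀·(e^(−c·Z₁) − e^(−c·Z₂)) / (c·(Z₂−Z₁))
e^(−0.423×1.2) = 0.6019; e^(−0.423×4) = 0.1842
⟨n⟩ = 0.48 × (0.6019 − 0.1842) / (0.423 × 2.8) = 0.48 × 0.3527 = 0.1693

16.9%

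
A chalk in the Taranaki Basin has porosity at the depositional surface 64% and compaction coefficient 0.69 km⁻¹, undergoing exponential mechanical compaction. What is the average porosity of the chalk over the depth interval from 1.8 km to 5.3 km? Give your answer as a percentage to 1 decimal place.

7.0%

⟨n⟩ = (1/(Z₂−Z₁)) ∫ n₀ e^(−cZ) dZ = n₀·(e^(−c·Z₁) − e^(−c·Z₂)) / (c·(Z₂−Z₁))
e^(−0.69×1.8) = 0.2888; e^(−0.69×5.3) = 0.0258
⟨n⟩ = 0.64 × (0.2888 − 0.0258) / (0.69 × 3.5) = 0.64 × 0.1089 = 0.0697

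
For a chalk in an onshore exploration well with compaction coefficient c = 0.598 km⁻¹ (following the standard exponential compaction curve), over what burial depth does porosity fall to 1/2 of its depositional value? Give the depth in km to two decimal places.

1.16 km

φ/φ₀ = 1/2 ⇒ exp(−c·z) = 1/2 ⇒ z = ln(2) / c
z = 0.6931 / 0.598 = 1.159 km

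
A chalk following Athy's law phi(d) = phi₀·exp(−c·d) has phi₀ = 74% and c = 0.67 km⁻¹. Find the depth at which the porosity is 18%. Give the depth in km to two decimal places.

2.11 km

Invert Athy's law: d = ln(phi₀/phi) / c
d = ln(0.74/0.18) / 0.67 = ln(4.111) / 0.67 = 1.4137 / 0.67 = 2.110 km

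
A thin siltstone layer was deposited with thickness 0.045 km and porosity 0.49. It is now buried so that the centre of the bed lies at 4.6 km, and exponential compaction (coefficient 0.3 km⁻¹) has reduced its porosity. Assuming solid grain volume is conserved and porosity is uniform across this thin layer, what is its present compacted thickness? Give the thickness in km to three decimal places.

Porosity at 4.6 km: φ = 0.49·exp(−0.3×4.6) = 0.1233
Solid-volume conservation: h(1−φ) = h₀(1−φ₀) ⇒ h = h₀·(1−φ₀)/(1−φ)
h = 0.045 × (1 − 0.49)/(1 − 0.1233) = 0.045 × 0.5817 = 0.0262 km

0.026 km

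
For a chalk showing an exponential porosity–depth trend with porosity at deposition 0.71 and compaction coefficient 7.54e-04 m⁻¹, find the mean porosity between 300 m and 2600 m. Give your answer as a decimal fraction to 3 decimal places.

0.269

Working in km (1 km = 1000 m; k in km⁻¹ = k in m⁻¹ × 1000):
⟨φ⟩ = (1/(z₂−z₁)) ∫ φ₀ e^(−kz) dz = φ₀·(e^(−k·z₁) − e^(−k·z₂)) / (k·(z₂−z₁))
e^(−0.754×0.3) = 0.7976; e^(−0.754×2.6) = 0.1408
⟨φ⟩ = 0.71 × (0.7976 − 0.1408) / (0.754 × 2.3) = 0.71 × 0.3787 = 0.2689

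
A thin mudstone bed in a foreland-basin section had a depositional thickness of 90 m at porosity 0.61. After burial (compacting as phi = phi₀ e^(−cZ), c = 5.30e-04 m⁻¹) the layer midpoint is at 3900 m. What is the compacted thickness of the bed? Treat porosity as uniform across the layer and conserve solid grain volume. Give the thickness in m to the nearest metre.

38 m

Working in km (1 km = 1000 m; c in km⁻¹ = c in m⁻¹ × 1000):
Porosity at 3.9 km: phi = 0.61·exp(−0.53×3.9) = 0.0772
Solid-volume conservation: h(1−phi) = h₀(1−phi₀) ⇒ h = h₀·(1−phi₀)/(1−phi)
h = 0.09 × (1 − 0.61)/(1 − 0.0772) = 0.09 × 0.4226 = 0.0380 km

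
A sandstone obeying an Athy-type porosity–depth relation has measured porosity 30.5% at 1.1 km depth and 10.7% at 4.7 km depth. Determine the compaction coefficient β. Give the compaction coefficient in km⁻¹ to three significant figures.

0.291 km⁻¹

Athy: phi(d) = phi₀ e^(−βd) ⇒ phi₁/phi₂ = e^{β(d₂−d₁)} ⇒ β = ln(phi₁/phi₂)/(d₂−d₁)
β = ln(0.305/0.107) / (4.7 − 1.1) = ln(2.85) / 3.6 = 1.0475 / 3.6 = 0.291 km⁻¹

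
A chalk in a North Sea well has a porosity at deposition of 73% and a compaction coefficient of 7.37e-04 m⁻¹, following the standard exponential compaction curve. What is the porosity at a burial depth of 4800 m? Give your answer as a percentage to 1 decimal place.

Working in km (1 km = 1000 m; c in km⁻¹ = c in m⁻¹ × 1000):
φ = φ₀·exp(−c·z) = 0.73 × exp(−0.737 × 4.8) = 0.73 × exp(−3.538)
  = 0.73 × 0.0291 = 0.0212

2.1%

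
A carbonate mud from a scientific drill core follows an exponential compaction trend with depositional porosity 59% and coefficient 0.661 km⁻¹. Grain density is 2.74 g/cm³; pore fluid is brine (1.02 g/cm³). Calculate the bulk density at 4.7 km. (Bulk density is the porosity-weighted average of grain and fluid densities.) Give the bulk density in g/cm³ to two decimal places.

2.69 g/cm³

Porosity at depth: phi = 0.59·exp(−0.661×4.7) = 0.59×0.0447 = 0.0264
Bulk density: ρ_b = (1−phi)ρ_g + phi·ρ_f = 0.9736×2.74 + 0.0264×1.02
       = 2.668 + 0.027 = 2.695 g/cm³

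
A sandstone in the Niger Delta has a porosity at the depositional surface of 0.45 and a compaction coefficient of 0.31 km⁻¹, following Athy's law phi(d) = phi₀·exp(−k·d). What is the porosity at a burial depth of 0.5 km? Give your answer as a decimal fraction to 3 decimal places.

0.385

phi = phi₀·exp(−k·d) = 0.45 × exp(−0.31 × 0.5) = 0.45 × exp(−0.155)
  = 0.45 × 0.8564 = 0.3854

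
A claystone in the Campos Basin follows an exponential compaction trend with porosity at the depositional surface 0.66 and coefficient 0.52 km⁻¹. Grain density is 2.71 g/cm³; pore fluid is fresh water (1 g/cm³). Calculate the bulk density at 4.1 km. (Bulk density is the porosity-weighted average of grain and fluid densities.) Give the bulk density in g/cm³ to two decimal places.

2.58 g/cm³

Porosity at depth: φ = 0.66·exp(−0.52×4.1) = 0.66×0.1186 = 0.0783
Bulk density: ρ_b = (1−φ)ρ_g + φ·ρ_f = 0.9217×2.71 + 0.0783×1
       = 2.498 + 0.078 = 2.576 g/cm³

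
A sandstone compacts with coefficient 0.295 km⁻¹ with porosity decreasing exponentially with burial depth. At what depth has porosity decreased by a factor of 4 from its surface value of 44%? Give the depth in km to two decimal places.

n/n₀ = 1/4 ⇒ exp(−c·Z) = 1/4 ⇒ Z = ln(4) / c
Z = 1.3863 / 0.295 = 4.699 km

4.70 km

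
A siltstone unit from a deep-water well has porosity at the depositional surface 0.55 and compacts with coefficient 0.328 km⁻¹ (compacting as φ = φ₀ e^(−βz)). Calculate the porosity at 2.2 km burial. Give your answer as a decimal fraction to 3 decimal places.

φ = φ₀·exp(−β·z) = 0.55 × exp(−0.328 × 2.2) = 0.55 × exp(−0.7216)
  = 0.55 × 0.4860 = 0.2673

0.267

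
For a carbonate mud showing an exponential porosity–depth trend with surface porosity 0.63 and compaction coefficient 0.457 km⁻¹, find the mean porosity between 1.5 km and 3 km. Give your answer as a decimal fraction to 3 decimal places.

0.230

⟨n⟩ = (1/(Z₂−Z₁)) ∫ n₀ e^(−cZ) dZ = n₀·(e^(−c·Z₁) − e^(−c·Z₂)) / (c·(Z₂−Z₁))
e^(−0.457×1.5) = 0.5038; e^(−0.457×3) = 0.2539
⟨n⟩ = 0.63 × (0.5038 − 0.2539) / (0.457 × 1.5) = 0.63 × 0.3647 = 0.2297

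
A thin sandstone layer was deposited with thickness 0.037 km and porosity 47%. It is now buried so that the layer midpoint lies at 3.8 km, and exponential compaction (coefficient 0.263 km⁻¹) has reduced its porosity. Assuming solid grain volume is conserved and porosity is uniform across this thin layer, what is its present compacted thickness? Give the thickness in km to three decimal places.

Porosity at 3.8 km: phi = 0.47·exp(−0.263×3.8) = 0.1730
Solid-volume conservation: h(1−phi) = h₀(1−phi₀) ⇒ h = h₀·(1−phi₀)/(1−phi)
h = 0.037 × (1 − 0.47)/(1 − 0.1730) = 0.037 × 0.6409 = 0.0237 km

0.024 km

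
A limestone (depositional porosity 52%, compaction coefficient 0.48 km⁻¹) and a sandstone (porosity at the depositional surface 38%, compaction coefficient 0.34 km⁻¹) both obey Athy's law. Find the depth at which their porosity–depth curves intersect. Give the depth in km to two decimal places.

Set φ₀ₐ e^(−cₐd) = φ₀ᵦ e^(−cᵦd) ⇒ ln(φ₀ₐ/φ₀ᵦ) = (cₐ − cᵦ)·d
d = ln(0.52/0.38) / (0.48 − 0.34) = 0.3137 / 0.14 = 2.240 km

2.24 km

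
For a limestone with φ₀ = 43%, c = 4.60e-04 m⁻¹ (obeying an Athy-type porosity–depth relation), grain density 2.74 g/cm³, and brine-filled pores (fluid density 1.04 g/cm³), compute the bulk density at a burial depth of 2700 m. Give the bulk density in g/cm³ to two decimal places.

Working in km (1 km = 1000 m; c in km⁻¹ = c in m⁻¹ × 1000):
Porosity at depth: φ = 0.43·exp(−0.46×2.7) = 0.43×0.2888 = 0.1242
Bulk density: ρ_b = (1−φ)ρ_g + φ·ρ_f = 0.8758×2.74 + 0.1242×1.04
       = 2.400 + 0.129 = 2.529 g/cm³

2.53 g/cm³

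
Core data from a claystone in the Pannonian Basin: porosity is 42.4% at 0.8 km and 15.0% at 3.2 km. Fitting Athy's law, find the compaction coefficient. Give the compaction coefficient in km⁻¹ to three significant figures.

Athy: phi(Z) = phi₀ e^(−βZ) ⇒ phi₁/phi₂ = e^{β(Z₂−Z₁)} ⇒ β = ln(phi₁/phi₂)/(Z₂−Z₁)
β = ln(0.424/0.15) / (3.2 − 0.8) = ln(2.827) / 2.4 = 1.0391 / 2.4 = 0.433 km⁻¹

0.433 km⁻¹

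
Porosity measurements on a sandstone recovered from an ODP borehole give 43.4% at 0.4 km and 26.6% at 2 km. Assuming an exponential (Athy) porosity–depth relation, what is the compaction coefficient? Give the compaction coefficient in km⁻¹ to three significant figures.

Athy: n(d) = n₀ e^(−βd) ⇒ n₁/n₂ = e^{β(d₂−d₁)} ⇒ β = ln(n₁/n₂)/(d₂−d₁)
β = ln(0.434/0.266) / (2 − 0.4) = ln(1.632) / 1.6 = 0.4895 / 1.6 = 0.306 km⁻¹

0.306 km⁻¹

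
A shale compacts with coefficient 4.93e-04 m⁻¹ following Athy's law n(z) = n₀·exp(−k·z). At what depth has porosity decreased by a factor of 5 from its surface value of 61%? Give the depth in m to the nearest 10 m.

Working in km (1 km = 1000 m; k in km⁻¹ = k in m⁻¹ × 1000):
n/n₀ = 1/5 ⇒ exp(−k·z) = 1/5 ⇒ z = ln(5) / k
z = 1.6094 / 0.493 = 3.265 km

3260 m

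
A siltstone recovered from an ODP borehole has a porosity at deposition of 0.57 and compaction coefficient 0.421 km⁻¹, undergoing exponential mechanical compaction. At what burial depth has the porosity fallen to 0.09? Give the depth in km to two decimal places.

Invert Athy's law: Z = ln(n₀/n) / k
Z = ln(0.57/0.09) / 0.421 = ln(6.333) / 0.421 = 1.8458 / 0.421 = 4.384 km

4.38 km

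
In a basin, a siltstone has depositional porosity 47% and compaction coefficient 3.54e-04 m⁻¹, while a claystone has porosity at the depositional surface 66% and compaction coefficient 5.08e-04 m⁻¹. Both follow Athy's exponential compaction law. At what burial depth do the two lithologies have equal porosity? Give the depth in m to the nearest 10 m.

2200 m

Working in km (1 km = 1000 m; c in km⁻¹ = c in m⁻¹ × 1000):
Set phi₀ₐ e^(−cₐz) = phi₀ᵦ e^(−cᵦz) ⇒ ln(phi₀ₐ/phi₀ᵦ) = (cₐ − cᵦ)·z
z = ln(0.47/0.66) / (0.354 − 0.508) = -0.3395 / -0.154 = 2.205 km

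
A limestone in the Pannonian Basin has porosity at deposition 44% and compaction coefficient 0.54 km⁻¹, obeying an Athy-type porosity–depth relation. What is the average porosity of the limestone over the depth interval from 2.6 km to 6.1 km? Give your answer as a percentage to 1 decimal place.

⟨phi⟩ = (1/(Z₂−Z₁)) ∫ phi₀ e^(−cZ) dZ = phi₀·(e^(−c·Z₁) − e^(−c·Z₂)) / (c·(Z₂−Z₁))
e^(−0.54×2.6) = 0.2456; e^(−0.54×6.1) = 0.0371
⟨phi⟩ = 0.44 × (0.2456 − 0.0371) / (0.54 × 3.5) = 0.44 × 0.1103 = 0.0485

4.9%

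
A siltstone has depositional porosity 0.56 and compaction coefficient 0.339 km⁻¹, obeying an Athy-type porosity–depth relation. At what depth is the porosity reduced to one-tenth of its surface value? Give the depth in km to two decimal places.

6.79 km

phi/phi₀ = 1/10 ⇒ exp(−k·d) = 1/10 ⇒ d = ln(10) / k
d = 2.3026 / 0.339 = 6.792 km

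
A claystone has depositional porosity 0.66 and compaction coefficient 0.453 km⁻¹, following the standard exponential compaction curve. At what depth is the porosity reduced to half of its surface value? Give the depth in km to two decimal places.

1.53 km

phi/phi₀ = 1/2 ⇒ exp(−β·d) = 1/2 ⇒ d = ln(2) / β
d = 0.6931 / 0.453 = 1.530 km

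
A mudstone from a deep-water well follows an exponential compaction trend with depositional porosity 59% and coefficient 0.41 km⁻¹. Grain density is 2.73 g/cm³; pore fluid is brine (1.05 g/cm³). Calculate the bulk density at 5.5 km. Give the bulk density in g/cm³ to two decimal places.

Porosity at depth: φ = 0.59·exp(−0.41×5.5) = 0.59×0.1049 = 0.0619
Bulk density: ρ_b = (1−φ)ρ_g + φ·ρ_f = 0.9381×2.73 + 0.0619×1.05
       = 2.561 + 0.065 = 2.626 g/cm³

2.63 g/cm³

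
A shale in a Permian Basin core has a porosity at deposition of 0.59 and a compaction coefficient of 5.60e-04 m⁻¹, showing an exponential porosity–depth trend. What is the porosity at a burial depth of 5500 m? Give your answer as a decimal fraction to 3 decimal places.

Working in km (1 km = 1000 m; k in km⁻¹ = k in m⁻¹ × 1000):
n = n₀·exp(−k·Z) = 0.59 × exp(−0.56 × 5.5) = 0.59 × exp(−3.08)
  = 0.59 × 0.0460 = 0.0271

0.027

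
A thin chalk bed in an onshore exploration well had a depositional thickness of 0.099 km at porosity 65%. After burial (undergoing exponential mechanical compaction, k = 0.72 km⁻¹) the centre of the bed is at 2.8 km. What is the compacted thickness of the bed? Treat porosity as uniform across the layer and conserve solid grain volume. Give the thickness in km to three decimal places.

Porosity at 2.8 km: phi = 0.65·exp(−0.72×2.8) = 0.0866
Solid-volume conservation: h(1−phi) = h₀(1−phi₀) ⇒ h = h₀·(1−phi₀)/(1−phi)
h = 0.099 × (1 − 0.65)/(1 − 0.0866) = 0.099 × 0.3832 = 0.0379 km

0.038 km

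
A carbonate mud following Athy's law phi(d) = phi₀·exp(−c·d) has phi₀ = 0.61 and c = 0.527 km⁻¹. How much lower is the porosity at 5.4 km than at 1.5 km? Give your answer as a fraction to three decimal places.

0.241

phi(1.5) = 0.61·e^(−0.527×1.5) = 0.2767
phi(5.4) = 0.61·e^(−0.527×5.4) = 0.0354
Δphi = 0.2767 − 0.0354 = 0.2413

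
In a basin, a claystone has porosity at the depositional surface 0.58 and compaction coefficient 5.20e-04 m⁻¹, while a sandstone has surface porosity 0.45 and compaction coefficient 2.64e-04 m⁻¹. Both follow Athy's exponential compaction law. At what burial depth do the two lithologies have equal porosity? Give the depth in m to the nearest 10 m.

Working in km (1 km = 1000 m; β in km⁻¹ = β in m⁻¹ × 1000):
Set φ₀ₐ e^(−βₐz) = φ₀ᵦ e^(−βᵦz) ⇒ ln(φ₀ₐ/φ₀ᵦ) = (βₐ − βᵦ)·z
z = ln(0.58/0.45) / (0.52 − 0.264) = 0.2538 / 0.256 = 0.991 km

990 m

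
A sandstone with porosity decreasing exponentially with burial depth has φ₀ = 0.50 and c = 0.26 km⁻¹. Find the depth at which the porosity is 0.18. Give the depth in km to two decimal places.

3.93 km

Invert Athy's law: z = ln(φ₀/φ) / c
z = ln(0.5/0.18) / 0.26 = ln(2.778) / 0.26 = 1.0217 / 0.26 = 3.929 km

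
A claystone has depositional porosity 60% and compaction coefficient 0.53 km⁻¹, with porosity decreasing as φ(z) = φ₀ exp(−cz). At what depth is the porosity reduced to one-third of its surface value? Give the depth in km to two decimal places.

φ/φ₀ = 1/3 ⇒ exp(−c·z) = 1/3 ⇒ z = ln(3) / c
z = 1.0986 / 0.53 = 2.073 km

2.07 km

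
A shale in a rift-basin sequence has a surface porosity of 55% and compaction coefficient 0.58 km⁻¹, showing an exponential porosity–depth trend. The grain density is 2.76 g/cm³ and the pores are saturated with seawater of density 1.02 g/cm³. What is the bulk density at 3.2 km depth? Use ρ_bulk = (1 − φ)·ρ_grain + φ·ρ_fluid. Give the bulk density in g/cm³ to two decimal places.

Porosity at depth: phi = 0.55·exp(−0.58×3.2) = 0.55×0.1563 = 0.0860
Bulk density: ρ_b = (1−phi)ρ_g + phi·ρ_f = 0.9140×2.76 + 0.0860×1.02
       = 2.523 + 0.088 = 2.610 g/cm³

2.61 g/cm³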